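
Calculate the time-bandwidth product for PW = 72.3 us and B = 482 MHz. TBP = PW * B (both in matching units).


TBP = 72.3 * 482 = 34848.6

34848.6


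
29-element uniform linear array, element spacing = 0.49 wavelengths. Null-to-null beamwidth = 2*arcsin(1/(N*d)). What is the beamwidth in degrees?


1/(N*d) = 1/(29*0.49) = 0.070373
BW = 2*arcsin(0.070373) = 8.1 degrees

8.1 degrees


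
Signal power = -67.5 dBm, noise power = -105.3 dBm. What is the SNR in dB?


SNR = -67.5 - (-105.3) = 37.8 dB

37.8 dB


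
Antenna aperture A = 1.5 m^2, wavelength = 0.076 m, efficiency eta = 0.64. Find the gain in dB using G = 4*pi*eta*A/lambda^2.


G_linear = 4*pi*0.64*1.5/0.076^2 = 2088.59
G_dB = 10*log10(2088.59) = 33.2 dB

33.2 dB


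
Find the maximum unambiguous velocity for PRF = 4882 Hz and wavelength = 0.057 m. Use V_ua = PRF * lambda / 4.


V_ua = 4882 * 0.057 / 4 = 69.6 m/s

69.6 m/s


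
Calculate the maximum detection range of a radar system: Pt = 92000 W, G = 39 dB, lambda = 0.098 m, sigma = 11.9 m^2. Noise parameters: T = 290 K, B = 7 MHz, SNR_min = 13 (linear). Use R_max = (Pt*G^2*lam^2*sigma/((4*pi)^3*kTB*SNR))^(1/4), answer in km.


G_lin = 10^(39/10) = 7943.282347
R^4 = 92000 * 7943.282347^2 * 0.098^2 * 11.9 / ((4*pi)^3 * 1.38e-23 * 290 * 7000000.0 * 13)
R^4 = 9.17992e20 m^4
R_max = (9.17992e20)^(1/4) = 174064.3 m = 174.1 km

174.1 km


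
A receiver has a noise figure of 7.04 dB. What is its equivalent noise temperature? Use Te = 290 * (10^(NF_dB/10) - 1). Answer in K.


NF_lin = 10^(7.04/10) = 5.058247
Te = 290 * (5.058247 - 1) = 1176.9 K

1176.9 K


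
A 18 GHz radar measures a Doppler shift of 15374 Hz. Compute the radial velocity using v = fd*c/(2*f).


v = 15374 * 3e8 / (2 * 18000000000.0) = 128.1 m/s

128.1 m/s


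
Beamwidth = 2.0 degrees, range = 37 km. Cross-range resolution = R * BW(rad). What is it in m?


BW_rad = 0.034906585
CR = 37000 * 0.034906585 = 1291.5 m

1291.5 m


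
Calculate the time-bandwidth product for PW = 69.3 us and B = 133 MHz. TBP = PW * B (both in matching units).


TBP = 69.3 * 133 = 9216.9

9216.9


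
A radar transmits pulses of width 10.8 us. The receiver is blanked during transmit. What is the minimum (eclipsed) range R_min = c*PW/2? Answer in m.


R_min = 3e8 * 10.8e-6 / 2 = 1620.0 m

1620.0 m


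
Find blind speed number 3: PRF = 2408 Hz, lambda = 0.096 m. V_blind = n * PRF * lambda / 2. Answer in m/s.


V_blind = 3 * 2408 * 0.096 / 2 = 346.8 m/s

346.8 m/s


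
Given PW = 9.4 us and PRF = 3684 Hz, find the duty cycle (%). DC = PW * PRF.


DC = 9.4e-6 * 3684 * 100 = 3.46%

3.46%


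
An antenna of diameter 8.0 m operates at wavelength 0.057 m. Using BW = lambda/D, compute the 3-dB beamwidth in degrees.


BW_rad = 0.057 / 8.0 = 0.007125
BW_deg = 0.41 degrees

0.41 degrees


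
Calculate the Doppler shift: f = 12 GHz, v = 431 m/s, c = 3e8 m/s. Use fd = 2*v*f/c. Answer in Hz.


fd = 2 * 431 * 12000000000.0 / 3e8 = 34480.0 Hz

34480.0 Hz


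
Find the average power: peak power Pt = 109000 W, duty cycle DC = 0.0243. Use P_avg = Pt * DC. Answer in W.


P_avg = 109000 * 0.0243 = 2648.7 W

2648.7 W


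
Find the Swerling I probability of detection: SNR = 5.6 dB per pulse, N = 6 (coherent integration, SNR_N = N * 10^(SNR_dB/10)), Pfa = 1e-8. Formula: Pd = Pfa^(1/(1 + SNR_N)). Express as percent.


SNR_lin = 10^(5.6/10) = 3.63078
SNR_N = 6 * 3.63078 = 21.78468
1/(1 + SNR_N) = 1/22.78468 = 0.0438891
Pd = (1e-8)^0.0438891 = 0.44554
Pd = 44.6%

44.6%


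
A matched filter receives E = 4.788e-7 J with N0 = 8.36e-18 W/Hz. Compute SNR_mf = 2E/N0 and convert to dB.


SNR_lin = 2 * 4.788e-7 / 8.36e-18 = 1.145e11
SNR_dB = 10*log10(1.145e11) = 110.6 dB

110.6 dB


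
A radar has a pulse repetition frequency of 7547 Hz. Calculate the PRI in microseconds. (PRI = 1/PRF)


PRI = 1/7547 = 0.000132503 s = 132.5 us

132.5 us


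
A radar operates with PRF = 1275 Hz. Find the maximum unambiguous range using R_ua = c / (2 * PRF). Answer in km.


R_ua = 3e8 / (2 * 1275) = 117647.1 m = 117.6 km

117.6 km


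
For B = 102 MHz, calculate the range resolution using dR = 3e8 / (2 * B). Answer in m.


dR = 3e8 / (2 * 102000000.0) = 1.47 m

1.47 m


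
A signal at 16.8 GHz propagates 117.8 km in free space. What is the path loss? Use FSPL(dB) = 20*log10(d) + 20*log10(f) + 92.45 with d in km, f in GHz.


20*log10(117.8) = 41.42
20*log10(16.8) = 24.51
FSPL = 158.4 dB

158.4 dB


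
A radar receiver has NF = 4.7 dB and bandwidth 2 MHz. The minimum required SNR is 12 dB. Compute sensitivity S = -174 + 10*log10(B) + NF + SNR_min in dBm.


10*log10(2000000.0) = 63.01
S = -174 + 63.01 + 4.7 + 12 = -94.3 dBm

-94.3 dBm


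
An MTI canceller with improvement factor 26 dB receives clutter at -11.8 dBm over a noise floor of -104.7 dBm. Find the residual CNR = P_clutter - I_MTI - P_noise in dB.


CNR = -11.8 - 26 - (-104.7) = 66.9 dB

66.9 dB


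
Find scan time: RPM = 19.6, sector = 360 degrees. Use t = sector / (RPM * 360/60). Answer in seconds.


t = 360 / (19.6 * 360) * 60 = 3.06 s

3.06 s


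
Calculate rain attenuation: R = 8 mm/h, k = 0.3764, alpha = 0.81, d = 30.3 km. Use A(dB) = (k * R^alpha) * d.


gamma = 0.3764 * 8^0.81 = 2.028395 dB/km
A = 2.028395 * 30.3 = 61.46 dB

61.46 dB


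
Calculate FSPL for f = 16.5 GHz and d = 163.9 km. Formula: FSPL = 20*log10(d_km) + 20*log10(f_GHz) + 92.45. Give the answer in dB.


20*log10(163.9) = 44.29
20*log10(16.5) = 24.35
FSPL = 161.1 dB

161.1 dB


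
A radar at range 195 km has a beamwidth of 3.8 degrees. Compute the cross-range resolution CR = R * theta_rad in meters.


BW_rad = 0.066322512
CR = 195000 * 0.066322512 = 12932.9 m

12932.9 m


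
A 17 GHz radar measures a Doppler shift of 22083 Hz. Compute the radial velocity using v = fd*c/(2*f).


v = 22083 * 3e8 / (2 * 17000000000.0) = 194.9 m/s

194.9 m/s


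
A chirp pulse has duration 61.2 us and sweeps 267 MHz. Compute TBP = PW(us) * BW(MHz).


TBP = 61.2 * 267 = 16340.4

16340.4


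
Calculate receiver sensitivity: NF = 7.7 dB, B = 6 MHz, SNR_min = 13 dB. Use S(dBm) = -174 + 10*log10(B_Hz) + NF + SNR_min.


10*log10(6000000.0) = 67.78
S = -174 + 67.78 + 7.7 + 13 = -85.5 dBm

-85.5 dBm


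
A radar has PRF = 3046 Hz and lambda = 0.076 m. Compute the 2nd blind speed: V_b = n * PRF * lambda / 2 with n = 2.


V_blind = 2 * 3046 * 0.076 / 2 = 231.5 m/s

231.5 m/s


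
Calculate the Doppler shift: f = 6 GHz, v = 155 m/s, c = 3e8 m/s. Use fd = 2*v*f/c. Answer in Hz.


fd = 2 * 155 * 6000000000.0 / 3e8 = 6200.0 Hz

6200.0 Hz


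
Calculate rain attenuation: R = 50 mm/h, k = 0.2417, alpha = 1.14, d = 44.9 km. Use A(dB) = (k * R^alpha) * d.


gamma = 0.2417 * 50^1.14 = 20.897891 dB/km
A = 20.897891 * 44.9 = 938.32 dB

938.32 dB


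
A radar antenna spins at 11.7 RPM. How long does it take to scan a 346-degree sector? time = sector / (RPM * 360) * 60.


t = 346 / (11.7 * 360) * 60 = 4.93 s

4.93 s


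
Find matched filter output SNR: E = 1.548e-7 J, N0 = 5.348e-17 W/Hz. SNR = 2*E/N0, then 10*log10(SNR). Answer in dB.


SNR_lin = 2 * 1.548e-7 / 5.348e-17 = 5.789e9
SNR_dB = 10*log10(5.789e9) = 97.6 dB

97.6 dB


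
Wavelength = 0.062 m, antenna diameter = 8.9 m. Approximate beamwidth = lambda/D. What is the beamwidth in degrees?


BW_rad = 0.062 / 8.9 = 0.006966
BW_deg = 0.4 degrees

0.4 degrees


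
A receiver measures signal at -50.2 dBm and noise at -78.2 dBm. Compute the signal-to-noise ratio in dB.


SNR = -50.2 - (-78.2) = 28.0 dB

28.0 dB


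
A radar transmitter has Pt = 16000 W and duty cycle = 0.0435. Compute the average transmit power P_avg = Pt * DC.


P_avg = 16000 * 0.0435 = 696.0 W

696.0 W


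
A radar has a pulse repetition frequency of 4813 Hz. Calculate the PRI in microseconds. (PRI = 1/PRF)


PRI = 1/4813 = 0.0002077706 s = 207.8 us

207.8 us


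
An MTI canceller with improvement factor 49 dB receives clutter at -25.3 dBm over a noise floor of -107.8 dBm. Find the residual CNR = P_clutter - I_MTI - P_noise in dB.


CNR = -25.3 - 49 - (-107.8) = 33.5 dB

33.5 dB


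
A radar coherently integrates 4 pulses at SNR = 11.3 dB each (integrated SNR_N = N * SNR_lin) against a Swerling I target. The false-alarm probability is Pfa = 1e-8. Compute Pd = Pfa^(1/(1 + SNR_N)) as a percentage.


SNR_lin = 10^(11.3/10) = 13.48963
SNR_N = 4 * 13.48963 = 53.95852
1/(1 + SNR_N) = 1/54.95852 = 0.0181955
Pd = (1e-8)^0.0181955 = 0.71521
Pd = 71.5%

71.5%


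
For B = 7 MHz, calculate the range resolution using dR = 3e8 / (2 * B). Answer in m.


dR = 3e8 / (2 * 7000000.0) = 21.43 m

21.43 m


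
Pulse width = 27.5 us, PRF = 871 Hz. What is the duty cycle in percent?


DC = 27.5e-6 * 871 * 100 = 2.4%

2.4%


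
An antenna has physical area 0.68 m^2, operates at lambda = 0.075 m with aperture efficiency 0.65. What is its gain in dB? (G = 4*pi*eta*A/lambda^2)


G_linear = 4*pi*0.65*0.68/0.075^2 = 987.44
G_dB = 10*log10(987.44) = 29.9 dB

29.9 dB


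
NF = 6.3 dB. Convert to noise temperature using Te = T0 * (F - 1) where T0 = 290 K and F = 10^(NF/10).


NF_lin = 10^(6.3/10) = 4.265795
Te = 290 * (4.265795 - 1) = 947.1 K

947.1 K


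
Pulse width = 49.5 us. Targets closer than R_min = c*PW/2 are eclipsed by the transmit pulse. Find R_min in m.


R_min = 3e8 * 49.5e-6 / 2 = 7425.0 m

7425.0 m


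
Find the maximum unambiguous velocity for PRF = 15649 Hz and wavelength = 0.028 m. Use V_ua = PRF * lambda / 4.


V_ua = 15649 * 0.028 / 4 = 109.5 m/s

109.5 m/s


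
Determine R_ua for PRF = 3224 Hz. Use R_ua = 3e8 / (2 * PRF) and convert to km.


R_ua = 3e8 / (2 * 3224) = 46526.1 m = 46.5 km

46.5 km


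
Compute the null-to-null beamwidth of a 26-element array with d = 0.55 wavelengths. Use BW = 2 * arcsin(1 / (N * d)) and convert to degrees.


1/(N*d) = 1/(26*0.55) = 0.06993
BW = 2*arcsin(0.06993) = 8.0 degrees

8.0 degrees


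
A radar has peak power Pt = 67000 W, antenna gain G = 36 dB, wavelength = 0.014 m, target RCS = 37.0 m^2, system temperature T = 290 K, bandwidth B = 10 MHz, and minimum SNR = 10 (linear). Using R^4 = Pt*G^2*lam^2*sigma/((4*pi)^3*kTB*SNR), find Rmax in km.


G_lin = 10^(36/10) = 3981.071706
R^4 = 67000 * 3981.071706^2 * 0.014^2 * 37.0 / ((4*pi)^3 * 1.38e-23 * 290 * 10000000.0 * 10)
R^4 = 9.69674e18 m^4
R_max = (9.69674e18)^(1/4) = 55802.9 m = 55.8 km

55.8 km


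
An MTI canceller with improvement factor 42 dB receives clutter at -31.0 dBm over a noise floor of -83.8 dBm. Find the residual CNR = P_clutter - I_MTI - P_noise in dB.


CNR = -31.0 - 42 - (-83.8) = 10.8 dB

10.8 dB


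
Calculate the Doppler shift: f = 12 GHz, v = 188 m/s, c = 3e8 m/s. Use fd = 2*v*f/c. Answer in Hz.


fd = 2 * 188 * 12000000000.0 / 3e8 = 15040.0 Hz

15040.0 Hz


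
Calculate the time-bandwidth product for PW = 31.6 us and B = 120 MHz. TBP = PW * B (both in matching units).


TBP = 31.6 * 120 = 3792.0

3792.0


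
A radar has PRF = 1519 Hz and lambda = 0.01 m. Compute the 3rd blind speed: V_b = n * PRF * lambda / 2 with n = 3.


V_blind = 3 * 1519 * 0.01 / 2 = 22.8 m/s

22.8 m/s


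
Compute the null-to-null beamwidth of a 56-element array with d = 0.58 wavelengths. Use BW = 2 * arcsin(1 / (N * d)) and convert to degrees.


1/(N*d) = 1/(56*0.58) = 0.030788
BW = 2*arcsin(0.030788) = 3.5 degrees

3.5 degrees


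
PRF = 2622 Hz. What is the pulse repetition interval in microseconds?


PRI = 1/2622 = 0.0003813883 s = 381.4 us

381.4 us


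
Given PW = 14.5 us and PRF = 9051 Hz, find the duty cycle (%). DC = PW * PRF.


DC = 14.5e-6 * 9051 * 100 = 13.12%

13.12%


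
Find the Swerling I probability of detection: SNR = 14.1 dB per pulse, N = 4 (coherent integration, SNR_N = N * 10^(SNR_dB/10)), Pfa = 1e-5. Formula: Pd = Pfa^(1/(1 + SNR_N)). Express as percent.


SNR_lin = 10^(14.1/10) = 25.70396
SNR_N = 4 * 25.70396 = 102.81584
1/(1 + SNR_N) = 1/103.81584 = 0.0096324
Pd = (1e-5)^0.0096324 = 0.89503
Pd = 89.5%

89.5%


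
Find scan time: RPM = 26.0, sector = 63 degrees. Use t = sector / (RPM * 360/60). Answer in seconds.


t = 63 / (26.0 * 360) * 60 = 0.4 s

0.4 s


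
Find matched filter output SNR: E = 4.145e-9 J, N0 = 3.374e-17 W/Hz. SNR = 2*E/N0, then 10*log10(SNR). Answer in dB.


SNR_lin = 2 * 4.145e-9 / 3.374e-17 = 2.457e8
SNR_dB = 10*log10(2.457e8) = 83.9 dB

83.9 dB


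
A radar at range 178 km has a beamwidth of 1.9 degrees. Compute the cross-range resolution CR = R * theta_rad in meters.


BW_rad = 0.033161256
CR = 178000 * 0.033161256 = 5902.7 m

5902.7 m


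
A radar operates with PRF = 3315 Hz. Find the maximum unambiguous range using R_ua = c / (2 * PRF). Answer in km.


R_ua = 3e8 / (2 * 3315) = 45248.9 m = 45.2 km

45.2 km


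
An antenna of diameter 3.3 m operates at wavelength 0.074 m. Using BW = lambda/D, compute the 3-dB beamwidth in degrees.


BW_rad = 0.074 / 3.3 = 0.022424
BW_deg = 1.28 degrees

1.28 degrees


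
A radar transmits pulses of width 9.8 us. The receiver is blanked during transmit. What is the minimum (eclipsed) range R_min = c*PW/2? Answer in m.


R_min = 3e8 * 9.8e-6 / 2 = 1470.0 m

1470.0 m


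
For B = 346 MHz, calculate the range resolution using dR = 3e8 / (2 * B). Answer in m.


dR = 3e8 / (2 * 346000000.0) = 0.43 m

0.43 m


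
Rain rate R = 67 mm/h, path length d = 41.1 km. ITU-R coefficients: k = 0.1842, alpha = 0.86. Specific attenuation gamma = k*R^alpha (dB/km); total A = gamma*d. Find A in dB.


gamma = 0.1842 * 67^0.86 = 6.850369 dB/km
A = 6.850369 * 41.1 = 281.55 dB

281.55 dB


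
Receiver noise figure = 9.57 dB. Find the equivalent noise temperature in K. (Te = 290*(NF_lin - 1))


NF_lin = 10^(9.57/10) = 9.057326
Te = 290 * (9.057326 - 1) = 2336.6 K

2336.6 K


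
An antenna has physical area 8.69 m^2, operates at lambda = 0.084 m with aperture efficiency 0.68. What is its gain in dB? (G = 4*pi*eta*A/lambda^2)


G_linear = 4*pi*0.68*8.69/0.084^2 = 10523.98
G_dB = 10*log10(10523.98) = 40.2 dB

40.2 dB


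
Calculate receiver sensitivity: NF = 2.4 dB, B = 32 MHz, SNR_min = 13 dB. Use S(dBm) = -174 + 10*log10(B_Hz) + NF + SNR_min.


10*log10(32000000.0) = 75.05
S = -174 + 75.05 + 2.4 + 13 = -83.5 dBm

-83.5 dBm


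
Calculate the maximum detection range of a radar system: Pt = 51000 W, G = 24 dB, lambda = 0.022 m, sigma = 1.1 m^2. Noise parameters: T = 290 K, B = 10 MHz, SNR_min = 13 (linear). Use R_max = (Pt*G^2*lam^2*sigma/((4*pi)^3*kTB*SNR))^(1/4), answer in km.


G_lin = 10^(24/10) = 251.188643
R^4 = 51000 * 251.188643^2 * 0.022^2 * 1.1 / ((4*pi)^3 * 1.38e-23 * 290 * 10000000.0 * 13)
R^4 = 1.65943e15 m^4
R_max = (1.65943e15)^(1/4) = 6382.5 m = 6.4 km

6.4 km


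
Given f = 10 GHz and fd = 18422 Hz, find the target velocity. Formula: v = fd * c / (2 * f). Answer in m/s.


v = 18422 * 3e8 / (2 * 10000000000.0) = 276.3 m/s

276.3 m/s


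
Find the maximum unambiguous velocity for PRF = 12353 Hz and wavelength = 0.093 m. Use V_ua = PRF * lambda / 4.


V_ua = 12353 * 0.093 / 4 = 287.2 m/s

287.2 m/s


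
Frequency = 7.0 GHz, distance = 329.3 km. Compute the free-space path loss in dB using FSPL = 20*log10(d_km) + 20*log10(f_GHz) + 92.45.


20*log10(329.3) = 50.35
20*log10(7.0) = 16.9
FSPL = 159.7 dB

159.7 dB


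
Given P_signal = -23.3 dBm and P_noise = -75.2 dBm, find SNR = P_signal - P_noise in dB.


SNR = -23.3 - (-75.2) = 51.9 dB

51.9 dB


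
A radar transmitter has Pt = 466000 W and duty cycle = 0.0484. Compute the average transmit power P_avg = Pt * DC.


P_avg = 466000 * 0.0484 = 22554.4 W

22554.4 W


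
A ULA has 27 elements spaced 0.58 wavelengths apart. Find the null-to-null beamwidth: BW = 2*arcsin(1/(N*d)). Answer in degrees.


1/(N*d) = 1/(27*0.58) = 0.063857
BW = 2*arcsin(0.063857) = 7.3 degrees

7.3 degrees


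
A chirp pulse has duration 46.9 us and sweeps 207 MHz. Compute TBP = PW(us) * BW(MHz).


TBP = 46.9 * 207 = 9708.3

9708.3


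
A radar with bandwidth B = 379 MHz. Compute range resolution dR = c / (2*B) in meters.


dR = 3e8 / (2 * 379000000.0) = 0.4 m

0.4 m


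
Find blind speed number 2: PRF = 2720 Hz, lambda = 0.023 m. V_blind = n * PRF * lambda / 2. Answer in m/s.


V_blind = 2 * 2720 * 0.023 / 2 = 62.6 m/s

62.6 m/s


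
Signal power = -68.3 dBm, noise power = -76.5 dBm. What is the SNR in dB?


SNR = -68.3 - (-76.5) = 8.2 dB

8.2 dB


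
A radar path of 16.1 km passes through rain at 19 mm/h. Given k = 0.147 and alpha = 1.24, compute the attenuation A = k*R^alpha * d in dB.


gamma = 0.147 * 19^1.24 = 5.662025 dB/km
A = 5.662025 * 16.1 = 91.16 dB

91.16 dB


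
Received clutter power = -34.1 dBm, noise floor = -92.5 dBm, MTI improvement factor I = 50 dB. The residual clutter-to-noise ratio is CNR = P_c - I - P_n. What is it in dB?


CNR = -34.1 - 50 - (-92.5) = 8.4 dB

8.4 dB


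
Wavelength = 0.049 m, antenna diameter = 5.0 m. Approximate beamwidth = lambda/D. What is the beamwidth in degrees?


BW_rad = 0.049 / 5.0 = 0.0098
BW_deg = 0.56 degrees

0.56 degrees


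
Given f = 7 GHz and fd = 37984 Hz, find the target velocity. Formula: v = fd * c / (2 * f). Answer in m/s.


v = 37984 * 3e8 / (2 * 7000000000.0) = 813.9 m/s

813.9 m/s


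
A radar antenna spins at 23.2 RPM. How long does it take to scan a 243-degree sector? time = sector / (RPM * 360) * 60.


t = 243 / (23.2 * 360) * 60 = 1.75 s

1.75 s


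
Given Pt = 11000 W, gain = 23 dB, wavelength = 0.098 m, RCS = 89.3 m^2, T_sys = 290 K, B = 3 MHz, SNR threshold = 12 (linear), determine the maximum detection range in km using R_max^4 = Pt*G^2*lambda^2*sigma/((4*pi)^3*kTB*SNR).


G_lin = 10^(23/10) = 199.526231
R^4 = 11000 * 199.526231^2 * 0.098^2 * 89.3 / ((4*pi)^3 * 1.38e-23 * 290 * 3000000.0 * 12)
R^4 = 1.31367e18 m^4
R_max = (1.31367e18)^(1/4) = 33854.9 m = 33.9 km

33.9 km


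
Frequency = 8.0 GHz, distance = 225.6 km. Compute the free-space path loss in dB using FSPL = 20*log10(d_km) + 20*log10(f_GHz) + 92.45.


20*log10(225.6) = 47.07
20*log10(8.0) = 18.06
FSPL = 157.6 dB

157.6 dB


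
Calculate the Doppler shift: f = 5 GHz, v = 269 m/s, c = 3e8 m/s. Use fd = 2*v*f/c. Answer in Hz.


fd = 2 * 269 * 5000000000.0 / 3e8 = 8966.7 Hz

8966.7 Hz


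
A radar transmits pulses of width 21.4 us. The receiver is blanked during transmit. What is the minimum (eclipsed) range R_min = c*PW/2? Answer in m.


R_min = 3e8 * 21.4e-6 / 2 = 3210.0 m

3210.0 m


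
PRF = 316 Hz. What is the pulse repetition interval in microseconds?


PRI = 1/316 = 0.003164557 s = 3164.6 us

3164.6 us


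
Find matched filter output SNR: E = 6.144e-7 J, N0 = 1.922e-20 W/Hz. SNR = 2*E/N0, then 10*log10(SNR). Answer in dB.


SNR_lin = 2 * 6.144e-7 / 1.922e-20 = 6.393e13
SNR_dB = 10*log10(6.393e13) = 138.1 dB

138.1 dB


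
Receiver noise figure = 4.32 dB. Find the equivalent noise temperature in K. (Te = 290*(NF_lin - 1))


NF_lin = 10^(4.32/10) = 2.703958
Te = 290 * (2.703958 - 1) = 494.1 K

494.1 K


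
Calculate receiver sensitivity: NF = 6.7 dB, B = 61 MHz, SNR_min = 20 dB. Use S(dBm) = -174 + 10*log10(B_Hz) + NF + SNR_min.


10*log10(61000000.0) = 77.85
S = -174 + 77.85 + 6.7 + 20 = -69.4 dBm

-69.4 dBm


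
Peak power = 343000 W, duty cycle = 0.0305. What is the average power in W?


P_avg = 343000 * 0.0305 = 10461.5 W

10461.5 W


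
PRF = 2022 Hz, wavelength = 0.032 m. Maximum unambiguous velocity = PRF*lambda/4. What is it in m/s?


V_ua = 2022 * 0.032 / 4 = 16.2 m/s

16.2 m/s


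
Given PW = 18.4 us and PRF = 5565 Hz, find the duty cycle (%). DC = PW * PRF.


DC = 18.4e-6 * 5565 * 100 = 10.24%

10.24%


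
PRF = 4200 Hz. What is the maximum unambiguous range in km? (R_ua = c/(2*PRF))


R_ua = 3e8 / (2 * 4200) = 35714.3 m = 35.7 km

35.7 km


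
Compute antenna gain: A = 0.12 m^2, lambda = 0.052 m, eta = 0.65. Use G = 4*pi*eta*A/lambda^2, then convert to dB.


G_linear = 4*pi*0.65*0.12/0.052^2 = 362.49
G_dB = 10*log10(362.49) = 25.6 dB

25.6 dB


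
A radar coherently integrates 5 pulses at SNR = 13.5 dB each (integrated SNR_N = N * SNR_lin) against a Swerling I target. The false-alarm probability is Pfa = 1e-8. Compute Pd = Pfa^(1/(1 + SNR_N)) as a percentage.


SNR_lin = 10^(13.5/10) = 22.38721
SNR_N = 5 * 22.38721 = 111.93605
1/(1 + SNR_N) = 1/112.93605 = 0.0088546
Pd = (1e-8)^0.0088546 = 0.8495
Pd = 85.0%

85.0%


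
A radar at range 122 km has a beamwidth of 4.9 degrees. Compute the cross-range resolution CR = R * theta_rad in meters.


BW_rad = 0.085521133
CR = 122000 * 0.085521133 = 10433.6 m

10433.6 m


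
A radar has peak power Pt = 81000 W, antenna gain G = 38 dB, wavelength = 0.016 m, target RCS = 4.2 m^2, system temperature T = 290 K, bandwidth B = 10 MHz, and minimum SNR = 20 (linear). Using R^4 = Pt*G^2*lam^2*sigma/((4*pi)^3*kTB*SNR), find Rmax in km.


G_lin = 10^(38/10) = 6309.573445
R^4 = 81000 * 6309.573445^2 * 0.016^2 * 4.2 / ((4*pi)^3 * 1.38e-23 * 290 * 10000000.0 * 20)
R^4 = 2.18292e18 m^4
R_max = (2.18292e18)^(1/4) = 38437.9 m = 38.4 km

38.4 km


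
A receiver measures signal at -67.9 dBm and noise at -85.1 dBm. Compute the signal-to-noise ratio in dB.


SNR = -67.9 - (-85.1) = 17.2 dB

17.2 dB


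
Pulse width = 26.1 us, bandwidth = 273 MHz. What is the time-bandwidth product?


TBP = 26.1 * 273 = 7125.3

7125.3


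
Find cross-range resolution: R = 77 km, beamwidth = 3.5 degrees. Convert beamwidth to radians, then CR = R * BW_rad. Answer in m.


BW_rad = 0.061086524
CR = 77000 * 0.061086524 = 4703.7 m

4703.7 m


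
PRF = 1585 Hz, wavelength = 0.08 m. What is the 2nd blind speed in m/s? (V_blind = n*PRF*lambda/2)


V_blind = 2 * 1585 * 0.08 / 2 = 126.8 m/s

126.8 m/s


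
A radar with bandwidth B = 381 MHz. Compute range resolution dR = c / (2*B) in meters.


dR = 3e8 / (2 * 381000000.0) = 0.39 m

0.39 m


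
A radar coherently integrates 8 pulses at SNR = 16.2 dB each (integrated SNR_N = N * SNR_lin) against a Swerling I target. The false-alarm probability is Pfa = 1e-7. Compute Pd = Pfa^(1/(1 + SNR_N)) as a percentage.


SNR_lin = 10^(16.2/10) = 41.68694
SNR_N = 8 * 41.68694 = 333.49552
1/(1 + SNR_N) = 1/334.49552 = 0.0029896
Pd = (1e-7)^0.0029896 = 0.95296
Pd = 95.3%

95.3%


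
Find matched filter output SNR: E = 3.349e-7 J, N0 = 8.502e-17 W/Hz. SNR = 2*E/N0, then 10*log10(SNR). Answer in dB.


SNR_lin = 2 * 3.349e-7 / 8.502e-17 = 7.878e9
SNR_dB = 10*log10(7.878e9) = 99.0 dB

99.0 dB


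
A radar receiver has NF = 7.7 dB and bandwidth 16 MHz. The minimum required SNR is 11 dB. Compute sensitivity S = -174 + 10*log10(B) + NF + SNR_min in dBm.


10*log10(16000000.0) = 72.04
S = -174 + 72.04 + 7.7 + 11 = -83.3 dBm

-83.3 dBm


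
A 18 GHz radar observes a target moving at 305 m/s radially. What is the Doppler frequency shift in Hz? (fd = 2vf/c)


fd = 2 * 305 * 18000000000.0 / 3e8 = 36600.0 Hz

36600.0 Hz


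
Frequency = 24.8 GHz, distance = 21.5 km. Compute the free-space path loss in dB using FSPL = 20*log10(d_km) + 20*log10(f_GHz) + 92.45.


20*log10(21.5) = 26.65
20*log10(24.8) = 27.89
FSPL = 147.0 dB

147.0 dB


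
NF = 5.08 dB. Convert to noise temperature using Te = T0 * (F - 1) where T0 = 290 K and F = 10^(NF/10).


NF_lin = 10^(5.08/10) = 3.221069
Te = 290 * (3.221069 - 1) = 644.1 K

644.1 K


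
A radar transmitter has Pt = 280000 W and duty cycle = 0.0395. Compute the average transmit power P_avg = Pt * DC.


P_avg = 280000 * 0.0395 = 11060.0 W

11060.0 W


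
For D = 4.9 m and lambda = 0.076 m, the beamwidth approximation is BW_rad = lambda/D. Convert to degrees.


BW_rad = 0.076 / 4.9 = 0.01551
BW_deg = 0.89 degrees

0.89 degrees


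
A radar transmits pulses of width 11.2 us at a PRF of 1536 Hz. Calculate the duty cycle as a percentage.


DC = 11.2e-6 * 1536 * 100 = 1.72%

1.72%


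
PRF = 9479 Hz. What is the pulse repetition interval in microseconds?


PRI = 1/9479 = 0.0001054964 s = 105.5 us

105.5 us


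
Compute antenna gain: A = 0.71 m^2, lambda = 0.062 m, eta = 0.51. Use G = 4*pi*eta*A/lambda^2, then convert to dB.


G_linear = 4*pi*0.51*0.71/0.062^2 = 1183.74
G_dB = 10*log10(1183.74) = 30.7 dB

30.7 dB


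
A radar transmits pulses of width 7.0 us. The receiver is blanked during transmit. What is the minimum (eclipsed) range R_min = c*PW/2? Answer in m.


R_min = 3e8 * 7.0e-6 / 2 = 1050.0 m

1050.0 m


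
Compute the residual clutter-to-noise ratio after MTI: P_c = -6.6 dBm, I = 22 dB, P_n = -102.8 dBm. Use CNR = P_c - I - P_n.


CNR = -6.6 - 22 - (-102.8) = 74.2 dB

74.2 dB


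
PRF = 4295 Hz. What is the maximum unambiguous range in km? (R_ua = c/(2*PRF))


R_ua = 3e8 / (2 * 4295) = 34924.3 m = 34.9 km

34.9 km


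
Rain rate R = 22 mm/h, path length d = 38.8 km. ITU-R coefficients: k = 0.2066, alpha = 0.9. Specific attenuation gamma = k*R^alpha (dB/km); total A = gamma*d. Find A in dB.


gamma = 0.2066 * 22^0.9 = 3.336651 dB/km
A = 3.336651 * 38.8 = 129.46 dB

129.46 dB


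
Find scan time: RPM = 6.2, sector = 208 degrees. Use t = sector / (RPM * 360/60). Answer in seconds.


t = 208 / (6.2 * 360) * 60 = 5.59 s

5.59 s


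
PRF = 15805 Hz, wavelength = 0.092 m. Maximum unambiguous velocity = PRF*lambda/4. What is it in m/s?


V_ua = 15805 * 0.092 / 4 = 363.5 m/s

363.5 m/s


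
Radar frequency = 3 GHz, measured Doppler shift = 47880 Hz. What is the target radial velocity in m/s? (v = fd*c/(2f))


v = 47880 * 3e8 / (2 * 3000000000.0) = 2394.0 m/s

2394.0 m/s


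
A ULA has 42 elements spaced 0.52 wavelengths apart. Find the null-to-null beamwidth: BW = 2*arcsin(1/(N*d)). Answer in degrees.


1/(N*d) = 1/(42*0.52) = 0.045788
BW = 2*arcsin(0.045788) = 5.2 degrees

5.2 degrees


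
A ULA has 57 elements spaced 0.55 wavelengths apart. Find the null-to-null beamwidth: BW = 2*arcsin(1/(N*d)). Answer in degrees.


1/(N*d) = 1/(57*0.55) = 0.031898
BW = 2*arcsin(0.031898) = 3.7 degrees

3.7 degrees


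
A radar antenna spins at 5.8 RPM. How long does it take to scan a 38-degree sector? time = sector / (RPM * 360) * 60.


t = 38 / (5.8 * 360) * 60 = 1.09 s

1.09 s


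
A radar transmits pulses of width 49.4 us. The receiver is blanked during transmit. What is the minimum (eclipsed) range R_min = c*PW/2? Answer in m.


R_min = 3e8 * 49.4e-6 / 2 = 7410.0 m

7410.0 m


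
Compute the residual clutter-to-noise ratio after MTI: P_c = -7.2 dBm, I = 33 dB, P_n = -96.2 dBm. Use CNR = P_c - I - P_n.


CNR = -7.2 - 33 - (-96.2) = 56.0 dB

56.0 dB


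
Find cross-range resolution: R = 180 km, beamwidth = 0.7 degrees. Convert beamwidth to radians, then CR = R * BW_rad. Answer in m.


BW_rad = 0.012217305
CR = 180000 * 0.012217305 = 2199.1 m

2199.1 m


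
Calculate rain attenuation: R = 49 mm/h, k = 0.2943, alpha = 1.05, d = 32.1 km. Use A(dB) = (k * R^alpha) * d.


gamma = 0.2943 * 49^1.05 = 17.518469 dB/km
A = 17.518469 * 32.1 = 562.34 dB

562.34 dB


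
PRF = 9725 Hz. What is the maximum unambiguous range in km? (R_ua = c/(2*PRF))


R_ua = 3e8 / (2 * 9725) = 15424.2 m = 15.4 km

15.4 km


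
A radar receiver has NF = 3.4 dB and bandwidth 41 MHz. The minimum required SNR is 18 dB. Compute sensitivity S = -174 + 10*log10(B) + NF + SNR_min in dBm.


10*log10(41000000.0) = 76.13
S = -174 + 76.13 + 3.4 + 18 = -76.5 dBm

-76.5 dBm


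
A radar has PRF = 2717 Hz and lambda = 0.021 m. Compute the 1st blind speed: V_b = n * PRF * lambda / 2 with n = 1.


V_blind = 1 * 2717 * 0.021 / 2 = 28.5 m/s

28.5 m/s


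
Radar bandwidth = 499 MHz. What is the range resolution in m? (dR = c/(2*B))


dR = 3e8 / (2 * 499000000.0) = 0.3 m

0.3 m


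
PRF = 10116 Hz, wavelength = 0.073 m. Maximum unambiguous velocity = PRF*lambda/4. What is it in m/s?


V_ua = 10116 * 0.073 / 4 = 184.6 m/s

184.6 m/s


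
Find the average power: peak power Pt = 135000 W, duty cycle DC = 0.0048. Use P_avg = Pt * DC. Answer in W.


P_avg = 135000 * 0.0048 = 648.0 W

648.0 W


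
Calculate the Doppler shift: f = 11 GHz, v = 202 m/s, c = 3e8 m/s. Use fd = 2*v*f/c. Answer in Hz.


fd = 2 * 202 * 11000000000.0 / 3e8 = 14813.3 Hz

14813.3 Hz


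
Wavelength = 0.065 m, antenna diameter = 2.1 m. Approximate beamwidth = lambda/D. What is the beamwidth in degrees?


BW_rad = 0.065 / 2.1 = 0.030952
BW_deg = 1.77 degrees

1.77 degrees


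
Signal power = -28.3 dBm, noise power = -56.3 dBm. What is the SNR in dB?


SNR = -28.3 - (-56.3) = 28.0 dB

28.0 dB


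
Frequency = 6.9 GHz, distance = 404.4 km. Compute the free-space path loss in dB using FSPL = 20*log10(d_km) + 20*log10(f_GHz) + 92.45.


20*log10(404.4) = 52.14
20*log10(6.9) = 16.78
FSPL = 161.4 dB

161.4 dB


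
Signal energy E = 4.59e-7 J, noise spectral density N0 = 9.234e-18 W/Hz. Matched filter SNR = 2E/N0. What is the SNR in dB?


SNR_lin = 2 * 4.59e-7 / 9.234e-18 = 9.942e10
SNR_dB = 10*log10(9.942e10) = 110.0 dB

110.0 dB


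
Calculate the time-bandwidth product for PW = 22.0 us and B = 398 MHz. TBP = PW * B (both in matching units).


TBP = 22.0 * 398 = 8756.0

8756.0


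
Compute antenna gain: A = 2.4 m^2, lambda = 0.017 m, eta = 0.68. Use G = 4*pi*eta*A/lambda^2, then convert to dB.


G_linear = 4*pi*0.68*2.4/0.017^2 = 70963.03
G_dB = 10*log10(70963.03) = 48.5 dB

48.5 dB


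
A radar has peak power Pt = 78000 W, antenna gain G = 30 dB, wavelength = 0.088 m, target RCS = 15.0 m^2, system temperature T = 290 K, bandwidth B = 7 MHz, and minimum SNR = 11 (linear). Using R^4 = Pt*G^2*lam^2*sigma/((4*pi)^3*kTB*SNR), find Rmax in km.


G_lin = 10^(30/10) = 1000.0
R^4 = 78000 * 1000.0^2 * 0.088^2 * 15.0 / ((4*pi)^3 * 1.38e-23 * 290 * 7000000.0 * 11)
R^4 = 1.48168e19 m^4
R_max = (1.48168e19)^(1/4) = 62042.4 m = 62.0 km

62.0 km


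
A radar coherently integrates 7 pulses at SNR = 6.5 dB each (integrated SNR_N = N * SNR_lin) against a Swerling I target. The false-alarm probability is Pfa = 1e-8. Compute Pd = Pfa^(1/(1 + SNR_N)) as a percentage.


SNR_lin = 10^(6.5/10) = 4.46684
SNR_N = 7 * 4.46684 = 31.26788
1/(1 + SNR_N) = 1/32.26788 = 0.0309906
Pd = (1e-8)^0.0309906 = 0.56503
Pd = 56.5%

56.5%


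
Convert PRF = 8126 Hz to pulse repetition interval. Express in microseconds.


PRI = 1/8126 = 0.0001230618 s = 123.1 us

123.1 us


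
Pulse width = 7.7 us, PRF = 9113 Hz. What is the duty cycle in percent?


DC = 7.7e-6 * 9113 * 100 = 7.02%

7.02%


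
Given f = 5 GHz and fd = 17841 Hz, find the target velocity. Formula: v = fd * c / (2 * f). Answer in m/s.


v = 17841 * 3e8 / (2 * 5000000000.0) = 535.2 m/s

535.2 m/s


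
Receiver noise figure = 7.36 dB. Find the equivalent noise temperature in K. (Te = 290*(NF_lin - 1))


NF_lin = 10^(7.36/10) = 5.445027
Te = 290 * (5.445027 - 1) = 1289.1 K

1289.1 K


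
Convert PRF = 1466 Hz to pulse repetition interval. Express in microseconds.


PRI = 1/1466 = 0.0006821282 s = 682.1 us

682.1 us


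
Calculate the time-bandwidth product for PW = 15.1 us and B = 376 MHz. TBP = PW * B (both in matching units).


TBP = 15.1 * 376 = 5677.6

5677.6


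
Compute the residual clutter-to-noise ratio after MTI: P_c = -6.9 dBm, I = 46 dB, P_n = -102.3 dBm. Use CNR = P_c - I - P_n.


CNR = -6.9 - 46 - (-102.3) = 49.4 dB

49.4 dB


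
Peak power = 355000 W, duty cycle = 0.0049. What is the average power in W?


P_avg = 355000 * 0.0049 = 1739.5 W

1739.5 W


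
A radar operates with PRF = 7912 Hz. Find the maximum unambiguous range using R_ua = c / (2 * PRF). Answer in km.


R_ua = 3e8 / (2 * 7912) = 18958.5 m = 19.0 km

19.0 km


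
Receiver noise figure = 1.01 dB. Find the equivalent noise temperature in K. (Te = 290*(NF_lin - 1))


NF_lin = 10^(1.01/10) = 1.261828
Te = 290 * (1.261828 - 1) = 75.9 K

75.9 K


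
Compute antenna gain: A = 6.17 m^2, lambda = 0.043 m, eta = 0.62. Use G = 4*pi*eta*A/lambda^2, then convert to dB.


G_linear = 4*pi*0.62*6.17/0.043^2 = 25998.59
G_dB = 10*log10(25998.59) = 44.1 dB

44.1 dB


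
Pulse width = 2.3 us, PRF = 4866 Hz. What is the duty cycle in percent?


DC = 2.3e-6 * 4866 * 100 = 1.12%

1.12%


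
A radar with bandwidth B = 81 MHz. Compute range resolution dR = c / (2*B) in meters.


dR = 3e8 / (2 * 81000000.0) = 1.85 m

1.85 m


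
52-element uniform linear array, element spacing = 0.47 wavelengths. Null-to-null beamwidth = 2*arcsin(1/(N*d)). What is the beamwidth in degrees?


1/(N*d) = 1/(52*0.47) = 0.040917
BW = 2*arcsin(0.040917) = 4.7 degrees

4.7 degrees


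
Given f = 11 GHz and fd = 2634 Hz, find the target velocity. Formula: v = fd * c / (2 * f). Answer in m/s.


v = 2634 * 3e8 / (2 * 11000000000.0) = 35.9 m/s

35.9 m/s


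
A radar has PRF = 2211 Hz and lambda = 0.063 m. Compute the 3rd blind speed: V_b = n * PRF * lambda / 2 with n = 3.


V_blind = 3 * 2211 * 0.063 / 2 = 208.9 m/s

208.9 m/s


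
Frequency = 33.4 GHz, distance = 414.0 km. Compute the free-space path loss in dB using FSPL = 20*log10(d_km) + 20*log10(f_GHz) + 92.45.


20*log10(414.0) = 52.34
20*log10(33.4) = 30.47
FSPL = 175.3 dB

175.3 dB


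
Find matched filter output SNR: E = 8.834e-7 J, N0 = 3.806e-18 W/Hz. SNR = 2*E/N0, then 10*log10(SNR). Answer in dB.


SNR_lin = 2 * 8.834e-7 / 3.806e-18 = 4.642e11
SNR_dB = 10*log10(4.642e11) = 116.7 dB

116.7 dB


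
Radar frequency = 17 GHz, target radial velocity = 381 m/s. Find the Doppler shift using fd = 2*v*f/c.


fd = 2 * 381 * 17000000000.0 / 3e8 = 43180.0 Hz

43180.0 Hz


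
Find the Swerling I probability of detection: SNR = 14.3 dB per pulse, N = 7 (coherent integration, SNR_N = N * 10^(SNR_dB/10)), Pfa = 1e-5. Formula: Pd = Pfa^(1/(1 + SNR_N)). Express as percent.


SNR_lin = 10^(14.3/10) = 26.91535
SNR_N = 7 * 26.91535 = 188.40745
1/(1 + SNR_N) = 1/189.40745 = 0.0052796
Pd = (1e-5)^0.0052796 = 0.94103
Pd = 94.1%

94.1%


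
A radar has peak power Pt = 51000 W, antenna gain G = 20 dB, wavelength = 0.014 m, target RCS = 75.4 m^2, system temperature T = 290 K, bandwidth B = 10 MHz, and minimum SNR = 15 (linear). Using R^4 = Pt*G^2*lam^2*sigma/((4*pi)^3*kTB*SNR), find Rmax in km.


G_lin = 10^(20/10) = 100.0
R^4 = 51000 * 100.0^2 * 0.014^2 * 75.4 / ((4*pi)^3 * 1.38e-23 * 290 * 10000000.0 * 15)
R^4 = 6.32703e15 m^4
R_max = (6.32703e15)^(1/4) = 8918.7 m = 8.9 km

8.9 km


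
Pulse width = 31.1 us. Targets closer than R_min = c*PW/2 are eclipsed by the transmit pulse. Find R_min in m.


R_min = 3e8 * 31.1e-6 / 2 = 4665.0 m

4665.0 m


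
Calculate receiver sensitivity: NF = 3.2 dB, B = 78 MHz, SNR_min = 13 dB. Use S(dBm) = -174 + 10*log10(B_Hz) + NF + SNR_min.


10*log10(78000000.0) = 78.92
S = -174 + 78.92 + 3.2 + 13 = -78.9 dBm

-78.9 dBm


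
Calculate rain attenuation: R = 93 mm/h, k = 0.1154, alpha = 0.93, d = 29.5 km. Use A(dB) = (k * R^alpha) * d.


gamma = 0.1154 * 93^0.93 = 7.814388 dB/km
A = 7.814388 * 29.5 = 230.52 dB

230.52 dB


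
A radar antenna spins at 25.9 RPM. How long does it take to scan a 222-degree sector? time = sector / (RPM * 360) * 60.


t = 222 / (25.9 * 360) * 60 = 1.43 s

1.43 s


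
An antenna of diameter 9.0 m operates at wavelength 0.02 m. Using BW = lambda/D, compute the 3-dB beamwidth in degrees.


BW_rad = 0.02 / 9.0 = 0.002222
BW_deg = 0.13 degrees

0.13 degrees


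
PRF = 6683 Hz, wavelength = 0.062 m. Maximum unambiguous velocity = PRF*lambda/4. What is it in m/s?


V_ua = 6683 * 0.062 / 4 = 103.6 m/s

103.6 m/s


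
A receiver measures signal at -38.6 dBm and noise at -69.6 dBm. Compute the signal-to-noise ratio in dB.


SNR = -38.6 - (-69.6) = 31.0 dB

31.0 dB


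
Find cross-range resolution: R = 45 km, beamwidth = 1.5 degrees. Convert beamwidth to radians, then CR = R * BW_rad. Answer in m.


BW_rad = 0.026179939
CR = 45000 * 0.026179939 = 1178.1 m

1178.1 m


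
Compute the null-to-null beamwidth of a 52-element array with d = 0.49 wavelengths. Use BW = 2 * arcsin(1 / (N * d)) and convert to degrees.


1/(N*d) = 1/(52*0.49) = 0.039246
BW = 2*arcsin(0.039246) = 4.5 degrees

4.5 degrees


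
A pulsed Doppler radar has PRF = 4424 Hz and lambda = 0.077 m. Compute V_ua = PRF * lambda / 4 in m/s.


V_ua = 4424 * 0.077 / 4 = 85.2 m/s

85.2 m/s


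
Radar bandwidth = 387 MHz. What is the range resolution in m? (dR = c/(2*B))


dR = 3e8 / (2 * 387000000.0) = 0.39 m

0.39 m


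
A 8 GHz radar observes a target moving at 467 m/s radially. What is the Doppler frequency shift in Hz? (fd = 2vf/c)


fd = 2 * 467 * 8000000000.0 / 3e8 = 24906.7 Hz

24906.7 Hz


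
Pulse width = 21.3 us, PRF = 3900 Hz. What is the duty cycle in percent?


DC = 21.3e-6 * 3900 * 100 = 8.31%

8.31%


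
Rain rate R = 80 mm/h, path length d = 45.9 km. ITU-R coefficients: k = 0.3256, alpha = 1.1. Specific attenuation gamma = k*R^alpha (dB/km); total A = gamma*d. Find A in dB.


gamma = 0.3256 * 80^1.1 = 40.37229 dB/km
A = 40.37229 * 45.9 = 1853.09 dB

1853.09 dB


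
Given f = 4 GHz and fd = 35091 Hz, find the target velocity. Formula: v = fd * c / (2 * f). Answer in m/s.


v = 35091 * 3e8 / (2 * 4000000000.0) = 1315.9 m/s

1315.9 m/s


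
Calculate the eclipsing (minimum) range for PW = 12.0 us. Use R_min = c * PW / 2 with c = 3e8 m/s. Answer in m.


R_min = 3e8 * 12.0e-6 / 2 = 1800.0 m

1800.0 m


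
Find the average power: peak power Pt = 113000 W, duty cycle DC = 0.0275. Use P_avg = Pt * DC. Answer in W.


P_avg = 113000 * 0.0275 = 3107.5 W

3107.5 W


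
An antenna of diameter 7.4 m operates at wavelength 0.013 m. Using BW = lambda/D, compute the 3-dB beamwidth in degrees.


BW_rad = 0.013 / 7.4 = 0.001757
BW_deg = 0.1 degrees

0.1 degrees


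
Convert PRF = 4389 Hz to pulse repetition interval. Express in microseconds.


PRI = 1/4389 = 0.0002278423 s = 227.8 us

227.8 us


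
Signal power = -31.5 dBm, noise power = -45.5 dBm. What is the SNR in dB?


SNR = -31.5 - (-45.5) = 14.0 dB

14.0 dB


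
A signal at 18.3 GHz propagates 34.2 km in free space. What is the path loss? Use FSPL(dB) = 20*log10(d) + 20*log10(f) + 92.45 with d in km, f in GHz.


20*log10(34.2) = 30.68
20*log10(18.3) = 25.25
FSPL = 148.4 dB

148.4 dB


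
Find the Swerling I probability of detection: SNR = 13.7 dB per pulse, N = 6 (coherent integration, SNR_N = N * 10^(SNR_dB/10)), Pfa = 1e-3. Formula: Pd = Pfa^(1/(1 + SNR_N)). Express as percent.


SNR_lin = 10^(13.7/10) = 23.44229
SNR_N = 6 * 23.44229 = 140.65374
1/(1 + SNR_N) = 1/141.65374 = 0.0070595
Pd = (1e-3)^0.0070595 = 0.9524
Pd = 95.2%

95.2%


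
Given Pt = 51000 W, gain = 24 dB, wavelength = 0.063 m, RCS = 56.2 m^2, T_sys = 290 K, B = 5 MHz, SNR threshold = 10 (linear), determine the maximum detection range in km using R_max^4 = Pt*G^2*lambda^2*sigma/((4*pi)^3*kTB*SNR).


G_lin = 10^(24/10) = 251.188643
R^4 = 51000 * 251.188643^2 * 0.063^2 * 56.2 / ((4*pi)^3 * 1.38e-23 * 290 * 5000000.0 * 10)
R^4 = 1.80764e18 m^4
R_max = (1.80764e18)^(1/4) = 36667.2 m = 36.7 km

36.7 km


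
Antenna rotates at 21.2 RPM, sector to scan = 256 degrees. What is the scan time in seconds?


t = 256 / (21.2 * 360) * 60 = 2.01 s

2.01 s


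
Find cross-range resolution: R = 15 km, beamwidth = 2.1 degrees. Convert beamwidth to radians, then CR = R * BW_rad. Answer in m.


BW_rad = 0.036651914
CR = 15000 * 0.036651914 = 549.8 m

549.8 m


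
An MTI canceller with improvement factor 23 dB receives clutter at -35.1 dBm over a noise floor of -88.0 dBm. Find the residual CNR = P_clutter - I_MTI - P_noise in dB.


CNR = -35.1 - 23 - (-88.0) = 29.9 dB

29.9 dB
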